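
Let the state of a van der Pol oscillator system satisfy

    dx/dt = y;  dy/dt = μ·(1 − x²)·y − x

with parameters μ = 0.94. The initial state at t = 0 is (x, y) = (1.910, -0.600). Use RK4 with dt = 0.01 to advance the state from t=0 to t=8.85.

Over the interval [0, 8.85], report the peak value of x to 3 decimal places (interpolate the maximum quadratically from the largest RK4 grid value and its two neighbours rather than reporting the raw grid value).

t=0.000: state=(1.910, -0.600)
step 1 (dt=0.01): k1=(-0.600, -0.416), k2=(-0.602, -0.415), k3=(-0.602, -0.415), k4=(-0.604, -0.413); state += dt/6·(k1+2k2+2k3+k4)
t=0.010: state=(1.904, -0.604)
t=0.020: state=(1.898, -0.608)
t=0.030: state=(1.892, -0.612)
continuing one RK4 step at a time; state shown every 50 steps (Δt=0.5):
t=0.500: state=(1.560, -0.806)
t=1.000: state=(1.084, -1.132)
t=1.500: state=(0.372, -1.796)
t=2.000: state=(-0.761, -2.628)
t=2.500: state=(-1.824, -1.185)
t=3.000: state=(-1.995, 0.226)
t=3.500: state=(-1.766, 0.626)
t=4.000: state=(-1.389, 0.889)
t=4.500: state=(-0.850, 1.317)
t=5.000: state=(-0.002, 2.152)
t=5.500: state=(1.237, 2.422)
t=6.000: state=(1.969, 0.465)
t=6.500: state=(1.930, -0.424)
t=7.000: state=(1.637, -0.720)
t=7.500: state=(1.209, -1.018)
t=8.000: state=(0.577, -1.577)
t=8.500: state=(-0.441, -2.500)
t=8.850: state=(-1.331, -2.313)
largest grid value and its neighbours: x(6.170)=2.00785, x(6.180)=2.00794, x(6.190)=2.00783
parabola through these three points peaks at t≈6.180 with x≈2.00794

max x = 2.008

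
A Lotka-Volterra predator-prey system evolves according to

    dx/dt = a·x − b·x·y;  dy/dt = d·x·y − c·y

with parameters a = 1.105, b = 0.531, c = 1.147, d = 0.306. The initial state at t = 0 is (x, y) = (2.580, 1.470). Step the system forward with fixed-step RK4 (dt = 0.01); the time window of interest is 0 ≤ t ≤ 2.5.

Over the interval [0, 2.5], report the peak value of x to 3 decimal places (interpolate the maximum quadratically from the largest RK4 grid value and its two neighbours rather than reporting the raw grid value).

t=0.000: state=(2.580, 1.470)
step 1 (dt=0.01): k1=(0.837, -0.526), k2=(0.842, -0.523), k3=(0.842, -0.523), k4=(0.847, -0.520); state += dt/6·(k1+2k2+2k3+k4)
t=0.010: state=(2.588, 1.465)
t=0.020: state=(2.597, 1.460)
t=0.030: state=(2.606, 1.454)
continuing one RK4 step at a time; state shown every 10 steps (Δt=0.1):
t=0.100: state=(2.669, 1.420)
t=0.200: state=(2.767, 1.376)
t=0.300: state=(2.876, 1.338)
t=0.400: state=(2.994, 1.305)
t=0.500: state=(3.123, 1.277)
t=0.600: state=(3.261, 1.256)
t=0.700: state=(3.408, 1.240)
t=0.800: state=(3.565, 1.230)
t=0.900: state=(3.730, 1.226)
t=1.000: state=(3.903, 1.229)
t=1.100: state=(4.083, 1.238)
t=1.200: state=(4.268, 1.254)
t=1.300: state=(4.457, 1.278)
t=1.400: state=(4.648, 1.310)
t=1.500: state=(4.837, 1.350)
t=1.600: state=(5.022, 1.400)
t=1.700: state=(5.199, 1.460)
t=1.800: state=(5.363, 1.530)
t=1.900: state=(5.511, 1.611)
t=2.000: state=(5.636, 1.704)
t=2.100: state=(5.735, 1.808)
t=2.200: state=(5.801, 1.923)
t=2.300: state=(5.831, 2.049)
t=2.400: state=(5.820, 2.184)
t=2.500: state=(5.767, 2.325)
largest grid value and its neighbours: x(2.310)=5.83149, x(2.320)=5.83186, x(2.330)=5.83183
parabola through these three points peaks at t≈2.324 with x≈5.83190

max x = 5.832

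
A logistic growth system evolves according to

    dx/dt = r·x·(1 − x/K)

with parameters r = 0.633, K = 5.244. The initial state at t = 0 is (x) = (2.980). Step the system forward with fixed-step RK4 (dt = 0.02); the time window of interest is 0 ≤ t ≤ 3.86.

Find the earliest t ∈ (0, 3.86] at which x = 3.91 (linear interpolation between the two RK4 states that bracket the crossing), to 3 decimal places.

t = 1.265

t=0.000: state=(2.980)
step 1 (dt=0.02): k1=(0.814), k2=(0.814), k3=(0.814), k4=(0.813); state += dt/6·(k1+2k2+2k3+k4)
t=0.020: state=(2.996)
t=0.040: state=(3.013)
t=0.060: state=(3.029)
continuing one RK4 step at a time; state shown every 10 steps (Δt=0.2):
t=0.200: state=(3.141)
t=0.400: state=(3.299)
t=0.600: state=(3.451)
t=0.800: state=(3.597)
t=1.000: state=(3.737)
t=1.200: state=(3.869)
t=1.260: state=(3.907)
next step: t=1.280: state=(3.920) — x has crossed 3.91
linear interpolation between t=1.260 (3.90703) and t=1.280 (3.91960) → t≈1.265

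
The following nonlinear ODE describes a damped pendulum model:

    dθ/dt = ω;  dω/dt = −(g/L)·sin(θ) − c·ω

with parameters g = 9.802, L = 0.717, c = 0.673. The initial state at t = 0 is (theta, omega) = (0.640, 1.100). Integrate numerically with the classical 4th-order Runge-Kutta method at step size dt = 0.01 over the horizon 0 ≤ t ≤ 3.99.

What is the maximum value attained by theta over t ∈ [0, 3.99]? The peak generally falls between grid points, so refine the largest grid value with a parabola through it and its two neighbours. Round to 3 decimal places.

t=0.000: state=(0.640, 1.100)
step 1 (dt=0.01): k1=(1.100, -8.904), k2=(1.055, -8.935), k3=(1.055, -8.932), k4=(1.011, -8.960); state += dt/6·(k1+2k2+2k3+k4)
t=0.010: state=(0.651, 1.011)
t=0.020: state=(0.660, 0.921)
t=0.030: state=(0.669, 0.831)
continuing one RK4 step at a time; state shown every 20 steps (Δt=0.2):
t=0.200: state=(0.681, -0.668)
t=0.400: state=(0.406, -1.942)
t=0.600: state=(-0.025, -2.175)
t=0.800: state=(-0.390, -1.330)
t=1.000: state=(-0.524, 0.020)
t=1.200: state=(-0.395, 1.192)
t=1.400: state=(-0.094, 1.669)
t=1.600: state=(0.214, 1.280)
t=1.800: state=(0.380, 0.327)
t=2.000: state=(0.343, -0.658)
t=2.200: state=(0.146, -1.211)
t=2.400: state=(-0.097, -1.111)
t=2.600: state=(-0.262, -0.483)
t=2.800: state=(-0.280, 0.295)
t=3.000: state=(-0.160, 0.836)
t=3.200: state=(0.022, 0.904)
t=3.400: state=(0.171, 0.523)
t=3.600: state=(0.218, -0.062)
t=3.800: state=(0.153, -0.545)
t=3.990: state=(0.029, -0.704)
largest grid value and its neighbours: theta(0.110)=0.70643, theta(0.120)=0.70706, theta(0.130)=0.70679
parabola through these three points peaks at t≈0.122 with theta≈0.70708

max theta = 0.707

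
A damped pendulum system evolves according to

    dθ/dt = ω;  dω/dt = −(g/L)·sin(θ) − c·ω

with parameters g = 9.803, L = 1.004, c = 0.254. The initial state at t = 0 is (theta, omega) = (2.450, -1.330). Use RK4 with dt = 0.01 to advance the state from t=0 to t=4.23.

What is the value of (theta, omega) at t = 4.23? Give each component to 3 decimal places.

(theta, omega) = (-0.315, 3.619)

t=0.000: state=(2.450, -1.330)
step 1 (dt=0.01): k1=(-1.330, -5.889), k2=(-1.359, -5.932), k3=(-1.360, -5.933), k4=(-1.389, -5.976); state += dt/6·(k1+2k2+2k3+k4)
t=0.010: state=(2.436, -1.389)
t=0.020: state=(2.422, -1.450)
t=0.030: state=(2.407, -1.511)
continuing one RK4 step at a time; state shown every 20 steps (Δt=0.2):
t=0.200: state=(2.053, -2.708)
t=0.400: state=(1.343, -4.416)
t=0.600: state=(0.322, -5.564)
t=0.800: state=(-0.754, -4.870)
t=1.000: state=(-1.540, -2.911)
t=1.200: state=(-1.919, -0.909)
t=1.400: state=(-1.917, 0.906)
t=1.600: state=(-1.556, 2.718)
t=1.800: state=(-0.841, 4.335)
t=2.000: state=(0.100, 4.791)
t=2.200: state=(0.960, 3.582)
t=2.400: state=(1.483, 1.614)
t=2.600: state=(1.606, -0.369)
t=2.800: state=(1.343, -2.244)
t=3.000: state=(0.730, -3.768)
t=3.200: state=(-0.089, -4.171)
t=3.400: state=(-0.836, -3.099)
t=3.600: state=(-1.279, -1.271)
t=3.800: state=(-1.340, 0.646)
t=4.000: state=(-1.031, 2.390)
t=4.200: state=(-0.423, 3.541)
t=4.230: state=(-0.315, 3.619)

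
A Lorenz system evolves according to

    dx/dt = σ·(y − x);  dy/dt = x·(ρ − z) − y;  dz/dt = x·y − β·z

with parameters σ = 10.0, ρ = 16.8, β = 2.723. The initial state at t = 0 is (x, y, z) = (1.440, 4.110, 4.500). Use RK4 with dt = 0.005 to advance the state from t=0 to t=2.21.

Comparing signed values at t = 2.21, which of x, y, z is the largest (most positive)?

largest component: y

t=0.000: state=(1.440, 4.110, 4.500)
step 1 (dt=0.005): k1=(26.700, 13.602, -6.335), k2=(26.373, 14.413, -5.966), k3=(26.401, 14.399, -5.969), k4=(26.100, 15.201, -5.598); state += dt/6·(k1+2k2+2k3+k4)
t=0.005: state=(1.572, 4.182, 4.470)
t=0.010: state=(1.701, 4.262, 4.444)
t=0.015: state=(1.828, 4.350, 4.422)
continuing one RK4 step at a time; state shown every 20 steps (Δt=0.1):
t=0.100: state=(4.016, 6.913, 4.773)
t=0.200: state=(7.629, 11.904, 8.544)
t=0.300: state=(11.505, 13.891, 18.281)
t=0.400: state=(10.542, 6.367, 24.581)
t=0.500: state=(5.487, 0.768, 20.921)
t=0.600: state=(2.116, 0.044, 16.008)
t=0.700: state=(0.918, 0.373, 12.213)
t=0.800: state=(0.720, 0.780, 9.340)
t=0.900: state=(0.960, 1.376, 7.191)
t=1.000: state=(1.593, 2.485, 5.689)
t=1.100: state=(2.877, 4.642, 5.024)
t=1.200: state=(5.321, 8.522, 6.195)
t=1.300: state=(9.132, 13.163, 11.863)
t=1.400: state=(11.666, 11.652, 21.529)
t=1.500: state=(8.734, 3.848, 23.511)
t=1.600: state=(4.175, 0.600, 18.941)
t=1.700: state=(1.820, 0.511, 14.535)
t=1.800: state=(1.157, 0.982, 11.158)
t=1.900: state=(1.283, 1.672, 8.634)
t=2.000: state=(1.936, 2.883, 6.892)
t=2.100: state=(3.293, 5.139, 6.160)
t=2.200: state=(5.781, 8.945, 7.508)
t=2.210: state=(6.103, 9.395, 7.844)
compare at T: x=6.103, y=9.395, z=7.844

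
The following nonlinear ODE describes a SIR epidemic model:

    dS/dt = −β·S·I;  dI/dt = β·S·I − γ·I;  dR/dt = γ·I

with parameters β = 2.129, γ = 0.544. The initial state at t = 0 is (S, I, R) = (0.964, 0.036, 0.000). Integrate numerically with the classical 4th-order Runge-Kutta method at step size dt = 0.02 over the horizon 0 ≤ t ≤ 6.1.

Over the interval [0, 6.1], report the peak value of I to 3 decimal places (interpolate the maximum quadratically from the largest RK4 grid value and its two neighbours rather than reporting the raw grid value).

max I = 0.405

t=0.000: state=(0.964, 0.036, 0.000)
step 1 (dt=0.02): k1=(-0.074, 0.054, 0.020), k2=(-0.075, 0.055, 0.020), k3=(-0.075, 0.055, 0.020), k4=(-0.076, 0.056, 0.020); state += dt/6·(k1+2k2+2k3+k4)
t=0.020: state=(0.963, 0.037, 0.000)
t=0.040: state=(0.961, 0.038, 0.001)
t=0.060: state=(0.959, 0.039, 0.001)
continuing one RK4 step at a time; state shown every 10 steps (Δt=0.2):
t=0.200: state=(0.947, 0.049, 0.005)
t=0.400: state=(0.924, 0.065, 0.011)
t=0.600: state=(0.895, 0.086, 0.019)
t=0.800: state=(0.859, 0.112, 0.030)
t=1.000: state=(0.814, 0.143, 0.043)
t=1.200: state=(0.760, 0.179, 0.061)
t=1.400: state=(0.698, 0.220, 0.083)
t=1.600: state=(0.630, 0.261, 0.109)
t=1.800: state=(0.559, 0.302, 0.139)
t=2.000: state=(0.488, 0.338, 0.174)
t=2.200: state=(0.419, 0.368, 0.213)
t=2.400: state=(0.357, 0.389, 0.254)
t=2.600: state=(0.301, 0.402, 0.297)
t=2.800: state=(0.254, 0.405, 0.341)
t=3.000: state=(0.214, 0.401, 0.385)
t=3.200: state=(0.180, 0.391, 0.428)
t=3.400: state=(0.153, 0.377, 0.470)
t=3.600: state=(0.131, 0.359, 0.510)
t=3.800: state=(0.113, 0.339, 0.548)
t=4.000: state=(0.098, 0.318, 0.584)
t=4.200: state=(0.086, 0.297, 0.617)
t=4.400: state=(0.076, 0.275, 0.648)
t=4.600: state=(0.068, 0.255, 0.677)
t=4.800: state=(0.061, 0.235, 0.704)
t=5.000: state=(0.056, 0.216, 0.728)
t=5.200: state=(0.051, 0.198, 0.751)
t=5.400: state=(0.047, 0.181, 0.771)
t=5.600: state=(0.044, 0.166, 0.790)
t=5.800: state=(0.041, 0.152, 0.808)
t=6.000: state=(0.038, 0.138, 0.823)
t=6.100: state=(0.037, 0.132, 0.831)
largest grid value and its neighbours: I(2.780)=0.40519, I(2.800)=0.40520, I(2.820)=0.40513
parabola through these three points peaks at t≈2.792 with I≈0.40520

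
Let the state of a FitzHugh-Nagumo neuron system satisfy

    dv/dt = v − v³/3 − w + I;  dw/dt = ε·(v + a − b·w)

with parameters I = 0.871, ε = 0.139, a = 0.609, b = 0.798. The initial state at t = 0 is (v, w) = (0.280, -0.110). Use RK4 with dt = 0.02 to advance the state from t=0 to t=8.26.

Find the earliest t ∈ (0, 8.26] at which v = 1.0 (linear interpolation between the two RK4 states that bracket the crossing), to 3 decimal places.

t = 0.494

t=0.000: state=(0.280, -0.110)
step 1 (dt=0.02): k1=(1.254, 0.136), k2=(1.264, 0.137), k3=(1.264, 0.137), k4=(1.274, 0.139); state += dt/6·(k1+2k2+2k3+k4)
t=0.020: state=(0.305, -0.107)
t=0.040: state=(0.331, -0.104)
t=0.060: state=(0.357, -0.102)
t=0.480: state=(0.978, -0.025)
next step: t=0.500: state=(1.009, -0.020) — v has crossed 1.0
linear interpolation between t=0.480 (0.97802) and t=0.500 (1.00922) → t≈0.494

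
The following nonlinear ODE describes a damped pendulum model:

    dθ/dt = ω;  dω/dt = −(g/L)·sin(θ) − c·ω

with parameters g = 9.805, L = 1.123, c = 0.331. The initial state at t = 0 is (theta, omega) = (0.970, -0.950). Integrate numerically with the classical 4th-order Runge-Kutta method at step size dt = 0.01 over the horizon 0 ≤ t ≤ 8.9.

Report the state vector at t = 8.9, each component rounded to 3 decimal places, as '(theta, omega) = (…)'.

t=0.000: state=(0.970, -0.950)
step 1 (dt=0.01): k1=(-0.950, -6.888), k2=(-0.984, -6.853), k3=(-0.984, -6.852), k4=(-1.019, -6.816); state += dt/6·(k1+2k2+2k3+k4)
t=0.010: state=(0.960, -1.019)
t=0.020: state=(0.950, -1.086)
t=0.030: state=(0.938, -1.153)
continuing one RK4 step at a time; state shown every 50 steps (Δt=0.5):
t=0.500: state=(-0.105, -2.603)
t=1.000: state=(-0.849, 0.017)
t=1.500: state=(-0.168, 2.218)
t=2.000: state=(0.672, 0.594)
t=2.500: state=(0.318, -1.717)
t=3.000: state=(-0.490, -0.940)
t=3.500: state=(-0.384, 1.229)
t=4.000: state=(0.327, 1.089)
t=4.500: state=(0.396, -0.803)
t=5.000: state=(-0.192, -1.101)
t=5.500: state=(-0.374, 0.455)
t=6.000: state=(0.086, 1.029)
t=6.500: state=(0.334, -0.183)
t=7.000: state=(-0.008, -0.909)
t=7.500: state=(-0.284, -0.019)
t=8.000: state=(-0.048, 0.767)
t=8.500: state=(0.232, 0.160)
t=8.900: state=(0.142, -0.541)

(theta, omega) = (0.142, -0.541)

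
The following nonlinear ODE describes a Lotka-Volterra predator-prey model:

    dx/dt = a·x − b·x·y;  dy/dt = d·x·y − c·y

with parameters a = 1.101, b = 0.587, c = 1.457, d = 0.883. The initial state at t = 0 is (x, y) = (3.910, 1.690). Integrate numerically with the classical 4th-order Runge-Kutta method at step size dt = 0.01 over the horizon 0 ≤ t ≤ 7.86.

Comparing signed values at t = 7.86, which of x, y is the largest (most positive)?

largest component: y

t=0.000: state=(3.910, 1.690)
step 1 (dt=0.01): k1=(0.426, 3.372), k2=(0.388, 3.409), k3=(0.387, 3.409), k4=(0.348, 3.446); state += dt/6·(k1+2k2+2k3+k4)
t=0.010: state=(3.914, 1.724)
t=0.020: state=(3.917, 1.759)
t=0.030: state=(3.919, 1.795)
continuing one RK4 step at a time; state shown every 50 steps (Δt=0.5):
t=0.500: state=(2.979, 4.059)
t=1.000: state=(1.286, 4.857)
t=1.500: state=(0.644, 3.484)
t=2.000: state=(0.495, 2.142)
t=2.500: state=(0.525, 1.289)
t=3.000: state=(0.674, 0.807)
t=3.500: state=(0.961, 0.555)
t=4.000: state=(1.442, 0.452)
t=4.500: state=(2.189, 0.481)
t=5.000: state=(3.196, 0.757)
t=5.500: state=(3.920, 1.821)
t=6.000: state=(2.835, 4.230)
t=6.500: state=(1.205, 4.793)
t=7.000: state=(0.623, 3.369)
t=7.500: state=(0.493, 2.062)
t=7.860: state=(0.509, 1.428)
compare at T: x=0.509, y=1.428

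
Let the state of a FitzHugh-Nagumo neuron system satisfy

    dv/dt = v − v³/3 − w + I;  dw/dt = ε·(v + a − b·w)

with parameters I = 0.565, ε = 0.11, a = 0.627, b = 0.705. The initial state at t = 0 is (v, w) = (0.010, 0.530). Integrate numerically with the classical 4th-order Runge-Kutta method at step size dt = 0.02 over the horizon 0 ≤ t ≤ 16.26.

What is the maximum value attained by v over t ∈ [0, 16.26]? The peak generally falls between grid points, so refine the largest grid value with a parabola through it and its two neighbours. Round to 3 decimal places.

t=0.000: state=(0.010, 0.530)
step 1 (dt=0.02): k1=(0.045, 0.029), k2=(0.045, 0.029), k3=(0.045, 0.029), k4=(0.045, 0.029); state += dt/6·(k1+2k2+2k3+k4)
t=0.020: state=(0.011, 0.531)
t=0.040: state=(0.012, 0.531)
t=0.060: state=(0.013, 0.532)
continuing one RK4 step at a time; state shown every 50 steps (Δt=1):
t=1.000: state=(0.066, 0.561)
t=2.000: state=(0.161, 0.597)
t=3.000: state=(0.343, 0.644)
t=4.000: state=(0.682, 0.715)
t=5.000: state=(1.124, 0.825)
t=6.000: state=(1.374, 0.964)
t=7.000: state=(1.392, 1.107)
t=8.000: state=(1.310, 1.234)
t=9.000: state=(1.183, 1.340)
t=10.000: state=(1.017, 1.423)
t=11.000: state=(0.783, 1.479)
t=12.000: state=(0.377, 1.499)
t=13.000: state=(-0.559, 1.451)
t=14.000: state=(-1.794, 1.275)
t=15.000: state=(-1.948, 1.043)
t=16.000: state=(-1.882, 0.829)
t=16.260: state=(-1.862, 0.777)
largest grid value and its neighbours: v(6.560)=1.40294, v(6.580)=1.40296, v(6.600)=1.40292
parabola through these three points peaks at t≈6.576 with v≈1.40296

max v = 1.403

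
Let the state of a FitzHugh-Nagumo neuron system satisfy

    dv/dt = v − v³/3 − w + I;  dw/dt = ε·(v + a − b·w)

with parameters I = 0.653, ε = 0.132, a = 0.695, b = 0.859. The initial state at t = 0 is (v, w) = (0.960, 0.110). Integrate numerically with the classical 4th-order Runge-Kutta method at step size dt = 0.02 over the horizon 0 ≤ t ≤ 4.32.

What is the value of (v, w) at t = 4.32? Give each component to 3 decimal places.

(v, w) = (1.522, 1.121)

t=0.000: state=(0.960, 0.110)
step 1 (dt=0.02): k1=(1.208, 0.206), k2=(1.207, 0.207), k3=(1.207, 0.207), k4=(1.205, 0.209); state += dt/6·(k1+2k2+2k3+k4)
t=0.020: state=(0.984, 0.114)
t=0.040: state=(1.008, 0.118)
t=0.060: state=(1.032, 0.123)
continuing one RK4 step at a time; state shown every 10 steps (Δt=0.2):
t=0.200: state=(1.195, 0.154)
t=0.400: state=(1.403, 0.203)
t=0.600: state=(1.565, 0.255)
t=0.800: state=(1.678, 0.310)
t=1.000: state=(1.747, 0.366)
t=1.200: state=(1.784, 0.422)
t=1.400: state=(1.799, 0.477)
t=1.600: state=(1.800, 0.532)
t=1.800: state=(1.792, 0.585)
t=2.000: state=(1.778, 0.637)
t=2.200: state=(1.761, 0.687)
t=2.400: state=(1.741, 0.735)
t=2.600: state=(1.721, 0.782)
t=2.800: state=(1.699, 0.827)
t=3.000: state=(1.677, 0.871)
t=3.200: state=(1.654, 0.913)
t=3.400: state=(1.631, 0.953)
t=3.600: state=(1.608, 0.992)
t=3.800: state=(1.584, 1.030)
t=4.000: state=(1.561, 1.066)
t=4.200: state=(1.537, 1.101)
t=4.320: state=(1.522, 1.121)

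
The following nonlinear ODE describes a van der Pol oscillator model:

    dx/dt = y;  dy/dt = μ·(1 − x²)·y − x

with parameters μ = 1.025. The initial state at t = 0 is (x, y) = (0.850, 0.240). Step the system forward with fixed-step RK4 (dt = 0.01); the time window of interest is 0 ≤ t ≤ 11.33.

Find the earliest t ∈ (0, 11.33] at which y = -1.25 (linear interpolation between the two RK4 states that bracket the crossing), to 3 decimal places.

t = 1.468

t=0.000: state=(0.850, 0.240)
step 1 (dt=0.01): k1=(0.240, -0.782), k2=(0.236, -0.785), k3=(0.236, -0.785), k4=(0.232, -0.787); state += dt/6·(k1+2k2+2k3+k4)
t=0.010: state=(0.852, 0.232)
t=0.020: state=(0.855, 0.224)
t=0.030: state=(0.857, 0.216)
continuing one RK4 step at a time; state shown every 50 steps (Δt=0.5):
t=0.500: state=(0.864, -0.194)
t=1.000: state=(0.650, -0.675)
t=1.460: state=(0.216, -1.238)
next step: t=1.470: state=(0.204, -1.253) — y has crossed -1.25
linear interpolation between t=1.460 (-1.23829) and t=1.470 (-1.25259) → t≈1.468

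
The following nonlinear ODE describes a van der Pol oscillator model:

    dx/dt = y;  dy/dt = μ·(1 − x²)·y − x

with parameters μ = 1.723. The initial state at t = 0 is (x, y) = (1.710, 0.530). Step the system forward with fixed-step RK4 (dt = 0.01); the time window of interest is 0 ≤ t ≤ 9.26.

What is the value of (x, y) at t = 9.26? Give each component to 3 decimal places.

(x, y) = (0.731, -1.274)

t=0.000: state=(1.710, 0.530)
step 1 (dt=0.01): k1=(0.530, -3.467), k2=(0.513, -3.420), k3=(0.513, -3.421), k4=(0.496, -3.374); state += dt/6·(k1+2k2+2k3+k4)
t=0.010: state=(1.715, 0.496)
t=0.020: state=(1.720, 0.463)
t=0.030: state=(1.724, 0.430)
continuing one RK4 step at a time; state shown every 50 steps (Δt=0.5):
t=0.500: state=(1.704, -0.321)
t=1.000: state=(1.484, -0.537)
t=1.500: state=(1.161, -0.781)
t=2.000: state=(0.646, -1.389)
t=2.500: state=(-0.430, -3.133)
t=3.000: state=(-1.859, -1.340)
t=3.500: state=(-1.987, 0.250)
t=4.000: state=(-1.811, 0.414)
t=4.500: state=(-1.581, 0.515)
t=5.000: state=(-1.284, 0.694)
t=5.500: state=(-0.848, 1.121)
t=6.000: state=(-0.018, 2.445)
t=6.500: state=(1.541, 2.657)
t=7.000: state=(2.016, -0.075)
t=7.500: state=(1.876, -0.382)
t=8.000: state=(1.661, -0.478)
t=8.500: state=(1.390, -0.621)
t=9.000: state=(1.014, -0.932)
t=9.260: state=(0.731, -1.274)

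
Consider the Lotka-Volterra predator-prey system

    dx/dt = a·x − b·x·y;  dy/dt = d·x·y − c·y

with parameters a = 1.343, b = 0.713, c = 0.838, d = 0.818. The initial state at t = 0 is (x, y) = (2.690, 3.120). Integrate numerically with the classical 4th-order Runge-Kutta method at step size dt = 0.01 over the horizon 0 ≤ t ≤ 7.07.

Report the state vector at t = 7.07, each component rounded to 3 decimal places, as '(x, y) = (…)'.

t=0.000: state=(2.690, 3.120)
step 1 (dt=0.01): k1=(-2.371, 4.251), k2=(-2.402, 4.249), k3=(-2.401, 4.249), k4=(-2.431, 4.247); state += dt/6·(k1+2k2+2k3+k4)
t=0.010: state=(2.666, 3.162)
t=0.020: state=(2.641, 3.205)
t=0.030: state=(2.616, 3.247)
continuing one RK4 step at a time; state shown every 25 steps (Δt=0.25):
t=0.250: state=(1.971, 4.088)
t=0.500: state=(1.261, 4.601)
t=0.750: state=(0.773, 4.575)
t=1.000: state=(0.493, 4.211)
t=1.250: state=(0.340, 3.712)
t=1.500: state=(0.257, 3.197)
t=1.750: state=(0.212, 2.719)
t=2.000: state=(0.190, 2.297)
t=2.250: state=(0.183, 1.935)
t=2.500: state=(0.186, 1.629)
t=2.750: state=(0.199, 1.374)
t=3.000: state=(0.223, 1.163)
t=3.250: state=(0.257, 0.991)
t=3.500: state=(0.305, 0.851)
t=3.750: state=(0.371, 0.739)
t=4.000: state=(0.458, 0.652)
t=4.250: state=(0.574, 0.587)
t=4.500: state=(0.727, 0.544)
t=4.750: state=(0.925, 0.522)
t=5.000: state=(1.179, 0.524)
t=5.250: state=(1.499, 0.558)
t=5.500: state=(1.886, 0.639)
t=5.750: state=(2.325, 0.797)
t=6.000: state=(2.757, 1.088)
t=6.250: state=(3.047, 1.604)
t=6.500: state=(2.989, 2.430)
t=6.750: state=(2.474, 3.469)
t=7.000: state=(1.718, 4.322)
t=7.070: state=(1.515, 4.471)

(x, y) = (1.515, 4.471)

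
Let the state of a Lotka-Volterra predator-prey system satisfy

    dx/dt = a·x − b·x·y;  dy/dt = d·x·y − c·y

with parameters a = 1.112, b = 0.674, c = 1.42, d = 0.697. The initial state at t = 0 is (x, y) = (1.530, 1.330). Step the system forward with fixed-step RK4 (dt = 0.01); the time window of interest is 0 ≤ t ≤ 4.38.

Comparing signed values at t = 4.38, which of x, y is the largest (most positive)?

largest component: y

t=0.000: state=(1.530, 1.330)
step 1 (dt=0.01): k1=(0.330, -0.470), k2=(0.333, -0.468), k3=(0.333, -0.468), k4=(0.335, -0.466); state += dt/6·(k1+2k2+2k3+k4)
t=0.010: state=(1.533, 1.325)
t=0.020: state=(1.537, 1.321)
t=0.030: state=(1.540, 1.316)
continuing one RK4 step at a time; state shown every 20 steps (Δt=0.2):
t=0.200: state=(1.607, 1.246)
t=0.400: state=(1.705, 1.181)
t=0.600: state=(1.822, 1.136)
t=0.800: state=(1.956, 1.113)
t=1.000: state=(2.104, 1.111)
t=1.200: state=(2.259, 1.134)
t=1.400: state=(2.415, 1.182)
t=1.600: state=(2.559, 1.259)
t=1.800: state=(2.679, 1.366)
t=2.000: state=(2.759, 1.503)
t=2.200: state=(2.784, 1.666)
t=2.400: state=(2.745, 1.845)
t=2.600: state=(2.641, 2.024)
t=2.800: state=(2.484, 2.178)
t=3.000: state=(2.295, 2.289)
t=3.200: state=(2.097, 2.340)
t=3.400: state=(1.911, 2.328)
t=3.600: state=(1.751, 2.261)
t=3.800: state=(1.623, 2.153)
t=4.000: state=(1.531, 2.018)
t=4.200: state=(1.471, 1.872)
t=4.380: state=(1.443, 1.740)
compare at T: x=1.443, y=1.740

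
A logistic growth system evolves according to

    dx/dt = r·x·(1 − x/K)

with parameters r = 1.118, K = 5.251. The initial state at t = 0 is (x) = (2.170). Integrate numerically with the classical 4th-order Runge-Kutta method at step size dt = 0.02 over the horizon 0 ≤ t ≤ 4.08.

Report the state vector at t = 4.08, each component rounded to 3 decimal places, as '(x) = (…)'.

t=0.000: state=(2.170)
step 1 (dt=0.02): k1=(1.423), k2=(1.426), k3=(1.426), k4=(1.429); state += dt/6·(k1+2k2+2k3+k4)
t=0.020: state=(2.199)
t=0.040: state=(2.227)
t=0.060: state=(2.256)
continuing one RK4 step at a time; state shown every 10 steps (Δt=0.2):
t=0.200: state=(2.459)
t=0.400: state=(2.752)
t=0.600: state=(3.042)
t=0.800: state=(3.322)
t=1.000: state=(3.586)
t=1.200: state=(3.830)
t=1.400: state=(4.049)
t=1.600: state=(4.244)
t=1.800: state=(4.413)
t=2.000: state=(4.559)
t=2.200: state=(4.683)
t=2.400: state=(4.787)
t=2.600: state=(4.873)
t=2.800: state=(4.944)
t=3.000: state=(5.003)
t=3.200: state=(5.051)
t=3.400: state=(5.090)
t=3.600: state=(5.121)
t=3.800: state=(5.147)
t=4.000: state=(5.167)
t=4.080: state=(5.174)

(x) = (5.174)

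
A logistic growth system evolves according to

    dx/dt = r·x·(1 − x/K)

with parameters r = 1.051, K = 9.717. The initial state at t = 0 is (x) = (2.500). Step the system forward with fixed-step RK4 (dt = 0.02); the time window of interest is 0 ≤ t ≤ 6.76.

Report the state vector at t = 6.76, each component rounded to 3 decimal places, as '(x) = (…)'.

(x) = (9.694)

t=0.000: state=(2.500)
step 1 (dt=0.02): k1=(1.951), k2=(1.961), k3=(1.961), k4=(1.971); state += dt/6·(k1+2k2+2k3+k4)
t=0.020: state=(2.539)
t=0.040: state=(2.579)
t=0.060: state=(2.619)
continuing one RK4 step at a time; state shown every 25 steps (Δt=0.5):
t=0.500: state=(3.590)
t=1.000: state=(4.836)
t=1.500: state=(6.086)
t=2.000: state=(7.183)
t=2.500: state=(8.040)
t=3.000: state=(8.650)
t=3.500: state=(9.057)
t=4.000: state=(9.315)
t=4.500: state=(9.475)
t=5.000: state=(9.573)
t=5.500: state=(9.631)
t=6.000: state=(9.666)
t=6.500: state=(9.687)
t=6.760: state=(9.694)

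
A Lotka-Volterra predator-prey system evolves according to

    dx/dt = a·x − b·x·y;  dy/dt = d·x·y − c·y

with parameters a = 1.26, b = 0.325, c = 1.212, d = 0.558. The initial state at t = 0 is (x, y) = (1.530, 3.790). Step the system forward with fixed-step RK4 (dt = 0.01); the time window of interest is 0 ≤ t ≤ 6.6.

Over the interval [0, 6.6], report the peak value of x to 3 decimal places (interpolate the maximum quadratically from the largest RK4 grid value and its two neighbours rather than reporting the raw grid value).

t=0.000: state=(1.530, 3.790)
step 1 (dt=0.01): k1=(0.043, -1.358), k2=(0.047, -1.355), k3=(0.047, -1.355), k4=(0.050, -1.352); state += dt/6·(k1+2k2+2k3+k4)
t=0.010: state=(1.530, 3.776)
t=0.020: state=(1.531, 3.763)
t=0.030: state=(1.532, 3.750)
continuing one RK4 step at a time; state shown every 25 steps (Δt=0.25):
t=0.250: state=(1.561, 3.471)
t=0.500: state=(1.632, 3.202)
t=0.750: state=(1.740, 2.991)
t=1.000: state=(1.882, 2.843)
t=1.250: state=(2.054, 2.762)
t=1.500: state=(2.251, 2.754)
t=1.750: state=(2.460, 2.825)
t=2.000: state=(2.664, 2.984)
t=2.250: state=(2.837, 3.236)
t=2.500: state=(2.949, 3.582)
t=2.750: state=(2.970, 4.003)
t=3.000: state=(2.887, 4.454)
t=3.250: state=(2.708, 4.864)
t=3.500: state=(2.467, 5.157)
t=3.750: state=(2.210, 5.277)
t=4.000: state=(1.975, 5.216)
t=4.250: state=(1.785, 5.005)
t=4.500: state=(1.648, 4.694)
t=4.750: state=(1.565, 4.335)
t=5.000: state=(1.530, 3.971)
t=5.250: state=(1.540, 3.632)
t=5.500: state=(1.590, 3.336)
t=5.750: state=(1.679, 3.093)
t=6.000: state=(1.803, 2.912)
t=6.250: state=(1.961, 2.795)
t=6.500: state=(2.146, 2.749)
t=6.600: state=(2.226, 2.751)
largest grid value and its neighbours: x(2.670)=2.97469, x(2.680)=2.97475, x(2.690)=2.97464
parabola through these three points peaks at t≈2.679 with x≈2.97475

max x = 2.975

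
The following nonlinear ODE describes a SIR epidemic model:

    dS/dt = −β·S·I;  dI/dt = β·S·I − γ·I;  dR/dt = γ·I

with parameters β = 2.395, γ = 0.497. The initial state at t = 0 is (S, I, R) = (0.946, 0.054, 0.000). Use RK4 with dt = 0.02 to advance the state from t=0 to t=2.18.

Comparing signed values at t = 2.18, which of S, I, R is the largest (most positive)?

t=0.000: state=(0.946, 0.054, 0.000)
step 1 (dt=0.02): k1=(-0.122, 0.096, 0.027), k2=(-0.124, 0.097, 0.027), k3=(-0.124, 0.097, 0.027), k4=(-0.126, 0.099, 0.028); state += dt/6·(k1+2k2+2k3+k4)
t=0.020: state=(0.944, 0.056, 0.001)
t=0.040: state=(0.941, 0.058, 0.001)
t=0.060: state=(0.938, 0.060, 0.002)
continuing one RK4 step at a time; state shown every 5 steps (Δt=0.1):
t=0.100: state=(0.933, 0.064, 0.003)
t=0.200: state=(0.917, 0.076, 0.006)
t=0.300: state=(0.899, 0.090, 0.011)
t=0.400: state=(0.878, 0.106, 0.015)
t=0.500: state=(0.854, 0.125, 0.021)
t=0.600: state=(0.827, 0.145, 0.028)
t=0.700: state=(0.797, 0.168, 0.036)
t=0.800: state=(0.763, 0.192, 0.045)
t=0.900: state=(0.727, 0.219, 0.055)
t=1.000: state=(0.687, 0.246, 0.066)
t=1.100: state=(0.646, 0.275, 0.079)
t=1.200: state=(0.602, 0.304, 0.094)
t=1.300: state=(0.558, 0.332, 0.109)
t=1.400: state=(0.514, 0.360, 0.127)
t=1.500: state=(0.470, 0.385, 0.145)
t=1.600: state=(0.427, 0.408, 0.165)
t=1.700: state=(0.387, 0.428, 0.186)
t=1.800: state=(0.348, 0.444, 0.207)
t=1.900: state=(0.313, 0.458, 0.230)
t=2.000: state=(0.280, 0.467, 0.253)
t=2.100: state=(0.250, 0.474, 0.276)
t=2.180: state=(0.228, 0.477, 0.295)
compare at T: S=0.228, I=0.477, R=0.295

largest component: I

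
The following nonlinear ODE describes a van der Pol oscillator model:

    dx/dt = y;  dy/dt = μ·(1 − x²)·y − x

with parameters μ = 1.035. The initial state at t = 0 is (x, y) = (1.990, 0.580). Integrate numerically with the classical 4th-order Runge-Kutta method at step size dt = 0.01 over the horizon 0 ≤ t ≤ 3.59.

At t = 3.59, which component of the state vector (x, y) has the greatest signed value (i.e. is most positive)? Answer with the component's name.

t=0.000: state=(1.990, 0.580)
step 1 (dt=0.01): k1=(0.580, -3.767), k2=(0.561, -3.719), k3=(0.561, -3.719), k4=(0.543, -3.671); state += dt/6·(k1+2k2+2k3+k4)
t=0.010: state=(1.996, 0.543)
t=0.020: state=(2.001, 0.507)
t=0.030: state=(2.006, 0.471)
continuing one RK4 step at a time; state shown every 20 steps (Δt=0.2):
t=0.200: state=(2.043, 0.007)
t=0.400: state=(2.011, -0.296)
t=0.600: state=(1.934, -0.460)
t=0.800: state=(1.830, -0.566)
t=1.000: state=(1.709, -0.651)
t=1.200: state=(1.570, -0.737)
t=1.400: state=(1.413, -0.836)
t=1.600: state=(1.234, -0.961)
t=1.800: state=(1.026, -1.127)
t=2.000: state=(0.779, -1.355)
t=2.200: state=(0.478, -1.668)
t=2.400: state=(0.105, -2.076)
t=2.600: state=(-0.355, -2.513)
t=2.800: state=(-0.885, -2.715)
t=3.000: state=(-1.399, -2.312)
t=3.200: state=(-1.774, -1.398)
t=3.400: state=(-1.962, -0.535)
t=3.590: state=(-2.010, -0.012)
compare at T: x=-2.010, y=-0.012

largest component: y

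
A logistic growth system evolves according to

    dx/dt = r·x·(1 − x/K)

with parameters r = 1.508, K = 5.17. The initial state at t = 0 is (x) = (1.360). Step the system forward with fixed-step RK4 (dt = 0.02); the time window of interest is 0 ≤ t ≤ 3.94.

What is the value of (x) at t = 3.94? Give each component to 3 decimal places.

(x) = (5.132)

t=0.000: state=(1.360)
step 1 (dt=0.02): k1=(1.511), k2=(1.522), k3=(1.522), k4=(1.533); state += dt/6·(k1+2k2+2k3+k4)
t=0.020: state=(1.390)
t=0.040: state=(1.421)
t=0.060: state=(1.453)
continuing one RK4 step at a time; state shown every 10 steps (Δt=0.2):
t=0.200: state=(1.683)
t=0.400: state=(2.041)
t=0.600: state=(2.423)
t=0.800: state=(2.812)
t=1.000: state=(3.191)
t=1.200: state=(3.544)
t=1.400: state=(3.860)
t=1.600: state=(4.133)
t=1.800: state=(4.361)
t=2.000: state=(4.546)
t=2.200: state=(4.693)
t=2.400: state=(4.809)
t=2.600: state=(4.898)
t=2.800: state=(4.966)
t=3.000: state=(5.018)
t=3.200: state=(5.056)
t=3.400: state=(5.085)
t=3.600: state=(5.107)
t=3.800: state=(5.123)
t=3.940: state=(5.132)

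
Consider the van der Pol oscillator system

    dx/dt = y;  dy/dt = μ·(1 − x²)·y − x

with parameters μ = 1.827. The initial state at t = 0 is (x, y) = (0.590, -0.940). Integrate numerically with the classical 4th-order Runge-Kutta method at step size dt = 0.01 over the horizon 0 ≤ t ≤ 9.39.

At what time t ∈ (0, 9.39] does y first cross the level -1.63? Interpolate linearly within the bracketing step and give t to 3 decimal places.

t=0.000: state=(0.590, -0.940)
step 1 (dt=0.01): k1=(-0.940, -1.710), k2=(-0.949, -1.725), k3=(-0.949, -1.725), k4=(-0.957, -1.740); state += dt/6·(k1+2k2+2k3+k4)
t=0.010: state=(0.581, -0.957)
t=0.020: state=(0.571, -0.975)
t=0.030: state=(0.561, -0.993)
t=0.290: state=(0.230, -1.603)
next step: t=0.300: state=(0.214, -1.633) — y has crossed -1.63
linear interpolation between t=0.290 (-1.60300) and t=0.300 (-1.63332) → t≈0.299

t = 0.299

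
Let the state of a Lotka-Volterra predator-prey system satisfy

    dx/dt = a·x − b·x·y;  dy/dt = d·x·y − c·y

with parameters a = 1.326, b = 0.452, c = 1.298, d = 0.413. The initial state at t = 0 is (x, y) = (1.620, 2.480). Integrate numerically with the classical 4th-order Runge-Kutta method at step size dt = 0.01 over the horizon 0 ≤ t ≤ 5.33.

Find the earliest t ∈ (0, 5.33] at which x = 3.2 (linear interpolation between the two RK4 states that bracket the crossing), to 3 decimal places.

t = 1.337

t=0.000: state=(1.620, 2.480)
step 1 (dt=0.01): k1=(0.332, -1.560), k2=(0.338, -1.553), k3=(0.338, -1.553), k4=(0.344, -1.547); state += dt/6·(k1+2k2+2k3+k4)
t=0.010: state=(1.623, 2.464)
t=0.020: state=(1.627, 2.449)
t=0.030: state=(1.631, 2.434)
continuing one RK4 step at a time; state shown every 20 steps (Δt=0.2):
t=0.200: state=(1.710, 2.194)
t=0.400: state=(1.849, 1.960)
t=0.600: state=(2.037, 1.774)
t=0.800: state=(2.277, 1.635)
t=1.000: state=(2.572, 1.540)
t=1.200: state=(2.925, 1.490)
t=1.330: state=(3.185, 1.483)
next step: t=1.340: state=(3.206, 1.483) — x has crossed 3.2
linear interpolation between t=1.330 (3.18500) and t=1.340 (3.20595) → t≈1.337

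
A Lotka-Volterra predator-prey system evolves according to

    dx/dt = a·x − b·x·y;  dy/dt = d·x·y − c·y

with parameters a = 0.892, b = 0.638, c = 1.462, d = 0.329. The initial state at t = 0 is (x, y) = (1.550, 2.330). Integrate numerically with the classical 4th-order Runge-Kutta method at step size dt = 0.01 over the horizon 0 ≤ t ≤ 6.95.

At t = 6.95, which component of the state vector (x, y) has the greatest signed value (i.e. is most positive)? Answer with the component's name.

largest component: x

t=0.000: state=(1.550, 2.330)
step 1 (dt=0.01): k1=(-0.922, -2.218), k2=(-0.908, -2.211), k3=(-0.908, -2.211), k4=(-0.894, -2.204); state += dt/6·(k1+2k2+2k3+k4)
t=0.010: state=(1.541, 2.308)
t=0.020: state=(1.532, 2.286)
t=0.030: state=(1.524, 2.264)
continuing one RK4 step at a time; state shown every 25 steps (Δt=0.25):
t=0.250: state=(1.393, 1.823)
t=0.500: state=(1.346, 1.415)
t=0.750: state=(1.379, 1.098)
t=1.000: state=(1.476, 0.856)
t=1.250: state=(1.634, 0.675)
t=1.500: state=(1.854, 0.540)
t=1.750: state=(2.144, 0.442)
t=2.000: state=(2.512, 0.371)
t=2.250: state=(2.972, 0.322)
t=2.500: state=(3.538, 0.292)
t=2.750: state=(4.226, 0.278)
t=3.000: state=(5.052, 0.283)
t=3.250: state=(6.025, 0.309)
t=3.500: state=(7.138, 0.368)
t=3.750: state=(8.344, 0.483)
t=4.000: state=(9.508, 0.699)
t=4.250: state=(10.329, 1.100)
t=4.500: state=(10.292, 1.796)
t=4.750: state=(8.954, 2.776)
t=5.000: state=(6.659, 3.672)
t=5.250: state=(4.470, 4.011)
t=5.500: state=(2.988, 3.762)
t=5.750: state=(2.137, 3.212)
t=6.000: state=(1.680, 2.602)
t=6.250: state=(1.451, 2.051)
t=6.500: state=(1.357, 1.596)
t=6.750: state=(1.355, 1.237)
t=6.950: state=(1.404, 1.011)
compare at T: x=1.404, y=1.011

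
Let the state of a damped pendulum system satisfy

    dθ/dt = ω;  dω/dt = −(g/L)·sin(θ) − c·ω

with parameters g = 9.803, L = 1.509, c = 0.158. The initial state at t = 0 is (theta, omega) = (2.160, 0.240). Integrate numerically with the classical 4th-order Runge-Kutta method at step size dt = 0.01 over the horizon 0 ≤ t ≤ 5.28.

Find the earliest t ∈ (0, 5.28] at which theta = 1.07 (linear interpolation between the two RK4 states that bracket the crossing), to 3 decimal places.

t=0.000: state=(2.160, 0.240)
step 1 (dt=0.01): k1=(0.240, -5.439), k2=(0.213, -5.430), k3=(0.213, -5.431), k4=(0.186, -5.423); state += dt/6·(k1+2k2+2k3+k4)
t=0.010: state=(2.162, 0.186)
t=0.020: state=(2.164, 0.132)
t=0.030: state=(2.165, 0.078)
continuing one RK4 step at a time; state shown every 20 steps (Δt=0.2):
t=0.200: state=(2.100, -0.839)
t=0.400: state=(1.820, -1.983)
t=0.600: state=(1.302, -3.186)
t=0.660: state=(1.101, -3.518)
next step: t=0.670: state=(1.065, -3.569) — theta has crossed 1.07
linear interpolation between t=0.660 (1.10090) and t=0.670 (1.06546) → t≈0.669

t = 0.669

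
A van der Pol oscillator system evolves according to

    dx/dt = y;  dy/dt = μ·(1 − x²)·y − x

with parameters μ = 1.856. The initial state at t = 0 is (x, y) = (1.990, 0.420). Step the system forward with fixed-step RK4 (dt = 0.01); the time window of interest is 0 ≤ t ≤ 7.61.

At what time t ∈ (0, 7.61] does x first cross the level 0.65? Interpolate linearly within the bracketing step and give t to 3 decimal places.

t = 2.598

t=0.000: state=(1.990, 0.420)
step 1 (dt=0.01): k1=(0.420, -4.297), k2=(0.399, -4.188), k3=(0.399, -4.190), k4=(0.378, -4.082); state += dt/6·(k1+2k2+2k3+k4)
t=0.010: state=(1.994, 0.378)
t=0.020: state=(1.998, 0.338)
t=0.030: state=(2.001, 0.301)
continuing one RK4 step at a time; state shown every 25 steps (Δt=0.25):
t=0.250: state=(2.005, -0.167)
t=0.500: state=(1.941, -0.316)
t=0.750: state=(1.854, -0.372)
t=1.000: state=(1.756, -0.412)
t=1.250: state=(1.648, -0.456)
t=1.500: state=(1.527, -0.512)
t=1.750: state=(1.390, -0.590)
t=2.000: state=(1.229, -0.704)
t=2.250: state=(1.032, -0.885)
t=2.500: state=(0.776, -1.197)
t=2.590: state=(0.661, -1.364)
next step: t=2.600: state=(0.647, -1.385) — x has crossed 0.65
linear interpolation between t=2.590 (0.66107) and t=2.600 (0.64732) → t≈2.598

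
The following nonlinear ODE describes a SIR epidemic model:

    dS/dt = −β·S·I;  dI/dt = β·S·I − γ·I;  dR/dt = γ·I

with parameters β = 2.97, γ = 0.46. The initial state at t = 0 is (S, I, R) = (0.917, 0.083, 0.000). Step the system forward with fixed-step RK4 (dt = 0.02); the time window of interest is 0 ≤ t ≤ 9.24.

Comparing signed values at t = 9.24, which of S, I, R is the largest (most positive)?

t=0.000: state=(0.917, 0.083, 0.000)
step 1 (dt=0.02): k1=(-0.226, 0.188, 0.038), k2=(-0.231, 0.192, 0.039), k3=(-0.231, 0.192, 0.039), k4=(-0.235, 0.195, 0.040); state += dt/6·(k1+2k2+2k3+k4)
t=0.020: state=(0.912, 0.087, 0.001)
t=0.040: state=(0.908, 0.091, 0.002)
t=0.060: state=(0.903, 0.095, 0.002)
continuing one RK4 step at a time; state shown every 25 steps (Δt=0.5):
t=0.500: state=(0.737, 0.229, 0.034)
t=1.000: state=(0.448, 0.441, 0.111)
t=1.500: state=(0.209, 0.562, 0.229)
t=2.000: state=(0.090, 0.551, 0.359)
t=2.500: state=(0.042, 0.480, 0.478)
t=3.000: state=(0.022, 0.399, 0.579)
t=3.500: state=(0.013, 0.325, 0.662)
t=4.000: state=(0.008, 0.262, 0.730)
t=4.500: state=(0.006, 0.210, 0.784)
t=5.000: state=(0.004, 0.168, 0.827)
t=5.500: state=(0.004, 0.135, 0.862)
t=6.000: state=(0.003, 0.107, 0.890)
t=6.500: state=(0.003, 0.086, 0.912)
t=7.000: state=(0.002, 0.068, 0.929)
t=7.500: state=(0.002, 0.054, 0.943)
t=8.000: state=(0.002, 0.043, 0.955)
t=8.500: state=(0.002, 0.035, 0.964)
t=9.000: state=(0.002, 0.028, 0.971)
t=9.240: state=(0.002, 0.025, 0.974)
compare at T: S=0.002, I=0.025, R=0.974

largest component: R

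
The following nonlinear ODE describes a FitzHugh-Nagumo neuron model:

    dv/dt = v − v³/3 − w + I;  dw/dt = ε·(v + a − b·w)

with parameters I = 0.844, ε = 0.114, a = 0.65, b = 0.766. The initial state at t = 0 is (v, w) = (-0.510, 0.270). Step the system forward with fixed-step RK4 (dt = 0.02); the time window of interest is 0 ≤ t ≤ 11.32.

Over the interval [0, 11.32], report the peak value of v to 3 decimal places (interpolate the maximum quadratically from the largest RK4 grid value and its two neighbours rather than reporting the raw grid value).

t=0.000: state=(-0.510, 0.270)
step 1 (dt=0.02): k1=(0.108, -0.008), k2=(0.109, -0.007), k3=(0.109, -0.007), k4=(0.110, -0.007); state += dt/6·(k1+2k2+2k3+k4)
t=0.020: state=(-0.508, 0.270)
t=0.040: state=(-0.506, 0.270)
t=0.060: state=(-0.503, 0.270)
continuing one RK4 step at a time; state shown every 25 steps (Δt=0.5):
t=0.500: state=(-0.443, 0.268)
t=1.000: state=(-0.344, 0.271)
t=1.500: state=(-0.192, 0.280)
t=2.000: state=(0.044, 0.300)
t=2.500: state=(0.413, 0.335)
t=3.000: state=(0.929, 0.394)
t=3.500: state=(1.434, 0.480)
t=4.000: state=(1.708, 0.585)
t=4.500: state=(1.784, 0.694)
t=5.000: state=(1.777, 0.800)
t=5.500: state=(1.743, 0.901)
t=6.000: state=(1.701, 0.995)
t=6.500: state=(1.655, 1.082)
t=7.000: state=(1.607, 1.163)
t=7.500: state=(1.559, 1.238)
t=8.000: state=(1.510, 1.307)
t=8.500: state=(1.459, 1.370)
t=9.000: state=(1.407, 1.428)
t=9.500: state=(1.354, 1.480)
t=10.000: state=(1.298, 1.527)
t=10.500: state=(1.240, 1.569)
t=11.000: state=(1.178, 1.605)
t=11.320: state=(1.136, 1.626)
largest grid value and its neighbours: v(4.640)=1.78716, v(4.660)=1.78719, v(4.680)=1.78714
parabola through these three points peaks at t≈4.658 with v≈1.78719

max v = 1.787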